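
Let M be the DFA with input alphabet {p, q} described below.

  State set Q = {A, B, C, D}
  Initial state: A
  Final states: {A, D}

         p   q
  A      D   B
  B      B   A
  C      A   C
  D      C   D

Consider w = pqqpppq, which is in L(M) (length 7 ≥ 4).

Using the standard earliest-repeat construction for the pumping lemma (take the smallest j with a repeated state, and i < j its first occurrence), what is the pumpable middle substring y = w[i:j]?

q

State sequence: A -p-> D -q-> D -q-> D -p-> C -p-> A -p-> D -q-> D
First repeat at step 2: D was already visited.

So i = 1, j = 2, giving x = w[0:1] = p, y = w[1:2] = q, z = w[2:7] = qpppq.
Check: |xy| = 2 ≤ 4 and |y| = 1 ≥ 1. Reading y takes M from D back to D, so every xyⁱz is accepted.
Since M has 4 states, any run of length ≥ 4 visits 4+1 states, so by pigeonhole some state repeats within the first 4 steps — that repeat gives the pumpable loop.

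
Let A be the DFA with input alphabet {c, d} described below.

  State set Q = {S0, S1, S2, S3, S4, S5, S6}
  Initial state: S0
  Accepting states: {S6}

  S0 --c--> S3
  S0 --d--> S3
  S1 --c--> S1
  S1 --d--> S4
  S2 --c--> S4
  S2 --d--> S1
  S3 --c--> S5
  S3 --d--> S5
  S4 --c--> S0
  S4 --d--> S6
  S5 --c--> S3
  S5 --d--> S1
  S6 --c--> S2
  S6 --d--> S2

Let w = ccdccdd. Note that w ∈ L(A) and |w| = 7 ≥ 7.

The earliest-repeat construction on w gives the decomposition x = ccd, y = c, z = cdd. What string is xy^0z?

xy⁰z = xz = ccd·cdd = ccdcdd.
Reading y = c takes A from S1 back to S1, so after x the machine is still in S1, and z then leads to the accepting state S6. Hence ccdcdd ∈ L(A).

ccdcdd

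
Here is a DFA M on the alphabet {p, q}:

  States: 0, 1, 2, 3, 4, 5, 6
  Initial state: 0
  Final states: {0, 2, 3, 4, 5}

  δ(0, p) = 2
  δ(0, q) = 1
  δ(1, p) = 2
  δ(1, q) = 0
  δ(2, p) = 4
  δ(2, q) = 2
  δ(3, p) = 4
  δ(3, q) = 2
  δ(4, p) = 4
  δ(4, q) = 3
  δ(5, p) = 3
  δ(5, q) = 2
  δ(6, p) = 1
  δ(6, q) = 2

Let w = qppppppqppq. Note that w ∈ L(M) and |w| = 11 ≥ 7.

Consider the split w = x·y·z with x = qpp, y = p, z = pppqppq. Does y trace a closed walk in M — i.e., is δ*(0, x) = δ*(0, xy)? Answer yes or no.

State sequence: 0 -q-> 1 -p-> 2 -p-> 4 -p-> 4

After x (step 3): 4. After xy (step 4): 4.
They match, so y = p drives M around a cycle from 4 back to itself; pumping y any number of times keeps M in 4 before reading z, and xyⁱz ∈ L(M) for every i ≥ 0.

yes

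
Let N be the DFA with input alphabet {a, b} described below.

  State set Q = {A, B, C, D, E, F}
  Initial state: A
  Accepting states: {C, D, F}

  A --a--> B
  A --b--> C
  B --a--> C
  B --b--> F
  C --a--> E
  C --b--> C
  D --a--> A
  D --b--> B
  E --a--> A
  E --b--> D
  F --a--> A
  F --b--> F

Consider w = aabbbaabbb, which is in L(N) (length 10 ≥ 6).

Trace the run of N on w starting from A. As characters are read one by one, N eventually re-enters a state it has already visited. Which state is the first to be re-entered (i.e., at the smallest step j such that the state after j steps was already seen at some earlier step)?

C

Run of N on w = a a b b b a a b b b:
  step 0: A  (start)
  step 1: B  (read a: A→B)
  step 2: C  (read a: B→C)
  step 3: C  (read b: C→C)   ← first repeat (C seen earlier)
  step 4: C  (read b: C→C)
  step 5: C  (read b: C→C)
  step 6: E  (read a: C→E)
  step 7: A  (read a: E→A)
  step 8: C  (read b: A→C)
  step 9: C  (read b: C→C)
  step 10: C  (read b: C→C)

The earliest repeat is at step j = 3: N is in C, which it already visited at step i = 2.
The DFA has 6 states, so the proof of the pumping lemma guarantees a repeated state among the first 6+1 visited; the segment between the two visits is the pumpable y.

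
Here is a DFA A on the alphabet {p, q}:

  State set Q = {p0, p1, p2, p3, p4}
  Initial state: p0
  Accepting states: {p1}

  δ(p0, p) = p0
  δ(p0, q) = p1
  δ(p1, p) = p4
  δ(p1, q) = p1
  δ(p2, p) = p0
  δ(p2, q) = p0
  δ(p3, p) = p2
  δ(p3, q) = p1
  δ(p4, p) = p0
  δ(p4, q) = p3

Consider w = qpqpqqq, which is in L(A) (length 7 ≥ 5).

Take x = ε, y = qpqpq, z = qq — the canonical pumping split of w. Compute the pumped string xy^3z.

xy^3z = ε·qpqpq·qpqpq·qpqpq·qq = qpqpqqpqpqqpqpqqq.
Reading y = qpqpq takes A from p0 back to p0, so after x·y·y·y the machine is still in p0, and z then leads to the accepting state p1. Hence qpqpqqpqpqqpqpqqq ∈ L(A).

qpqpqqpqpqqpqpqqq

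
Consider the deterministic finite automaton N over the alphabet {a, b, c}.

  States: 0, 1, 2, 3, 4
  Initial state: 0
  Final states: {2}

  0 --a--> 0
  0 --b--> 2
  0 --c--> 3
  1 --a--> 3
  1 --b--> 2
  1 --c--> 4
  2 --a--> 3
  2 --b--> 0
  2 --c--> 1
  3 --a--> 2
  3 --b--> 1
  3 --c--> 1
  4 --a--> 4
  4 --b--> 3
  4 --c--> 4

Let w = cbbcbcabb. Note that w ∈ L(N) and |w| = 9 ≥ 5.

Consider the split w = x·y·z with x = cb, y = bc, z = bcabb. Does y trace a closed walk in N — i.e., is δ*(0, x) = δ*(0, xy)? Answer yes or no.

Run of N on the first 4 characters of w = c b b c:
  step 0: 0  (start)
  step 1: 3  (read c: 0→3)
  step 2: 1  (read b: 3→1)
  step 3: 2  (read b: 1→2)
  step 4: 1  (read c: 2→1)

After x (step 2): 1. After xy (step 4): 1.
They match, so y = bc drives N around a cycle from 1 back to itself; pumping y any number of times keeps N in 1 before reading z, and xyⁱz ∈ L(N) for every i ≥ 0.

yes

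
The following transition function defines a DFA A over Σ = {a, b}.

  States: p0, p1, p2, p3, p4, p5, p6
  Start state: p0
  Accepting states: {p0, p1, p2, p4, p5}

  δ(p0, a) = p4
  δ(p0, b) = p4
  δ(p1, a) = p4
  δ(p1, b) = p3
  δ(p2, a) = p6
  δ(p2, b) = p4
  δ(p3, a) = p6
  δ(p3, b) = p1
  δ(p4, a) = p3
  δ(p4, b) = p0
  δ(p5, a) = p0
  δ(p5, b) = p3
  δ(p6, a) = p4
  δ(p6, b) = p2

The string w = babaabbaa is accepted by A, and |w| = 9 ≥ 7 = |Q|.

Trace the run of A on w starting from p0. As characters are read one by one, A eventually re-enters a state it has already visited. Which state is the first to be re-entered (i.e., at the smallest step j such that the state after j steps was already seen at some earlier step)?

p4

State sequence: p0 -b-> p4 -a-> p3 -b-> p1 -a-> p4 -a-> p3 -b-> p1 -b-> p3 -a-> p6 -a-> p4
First repeat at step 4: p4 was already visited.

The earliest repeat is at step j = 4: A is in p4, which it already visited at step i = 1.
The DFA has 7 states, so the proof of the pumping lemma guarantees a repeated state among the first 7+1 visited; the segment between the two visits is the pumpable y.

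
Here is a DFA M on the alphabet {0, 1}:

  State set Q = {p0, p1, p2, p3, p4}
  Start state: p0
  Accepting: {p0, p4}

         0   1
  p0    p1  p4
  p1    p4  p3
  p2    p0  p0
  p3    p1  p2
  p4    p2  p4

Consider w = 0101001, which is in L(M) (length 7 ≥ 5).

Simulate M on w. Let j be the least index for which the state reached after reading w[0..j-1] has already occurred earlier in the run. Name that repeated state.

p1

State sequence: p0 -0-> p1 -1-> p3 -0-> p1 -1-> p3 -0-> p1 -0-> p4 -1-> p4
First repeat at step 3: p1 was already visited.

The earliest repeat is at step j = 3: M is in p1, which it already visited at step i = 1.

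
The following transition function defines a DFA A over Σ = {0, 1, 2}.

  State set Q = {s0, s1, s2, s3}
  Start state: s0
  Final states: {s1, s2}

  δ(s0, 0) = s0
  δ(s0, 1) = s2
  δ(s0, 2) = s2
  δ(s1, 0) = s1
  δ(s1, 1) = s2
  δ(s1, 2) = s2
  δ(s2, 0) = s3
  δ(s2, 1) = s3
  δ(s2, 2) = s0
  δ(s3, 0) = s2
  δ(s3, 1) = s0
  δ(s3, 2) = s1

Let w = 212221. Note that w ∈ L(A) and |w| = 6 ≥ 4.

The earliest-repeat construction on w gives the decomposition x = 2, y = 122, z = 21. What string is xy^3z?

xy^3z = 2·122·122·122·21 = 212212212221.
Reading y = 122 takes A from s2 back to s2, so after x·y·y·y the machine is still in s2, and z then leads to the accepting state s2. Hence 212212212221 ∈ L(A).

212212212221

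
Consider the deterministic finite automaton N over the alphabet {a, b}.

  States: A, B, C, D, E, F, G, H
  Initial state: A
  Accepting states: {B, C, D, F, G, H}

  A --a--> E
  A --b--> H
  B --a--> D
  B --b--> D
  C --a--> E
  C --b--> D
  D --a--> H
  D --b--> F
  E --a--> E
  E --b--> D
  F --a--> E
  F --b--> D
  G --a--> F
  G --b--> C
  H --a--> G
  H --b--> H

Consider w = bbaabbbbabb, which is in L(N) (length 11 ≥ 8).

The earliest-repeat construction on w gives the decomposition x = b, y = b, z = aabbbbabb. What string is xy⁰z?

baabbbbabb

xy⁰z = xz = b·aabbbbabb = baabbbbabb.
Reading y = b takes N from H back to H, so after x the machine is still in H, and z then leads to the accepting state F. Hence baabbbbabb ∈ L(N).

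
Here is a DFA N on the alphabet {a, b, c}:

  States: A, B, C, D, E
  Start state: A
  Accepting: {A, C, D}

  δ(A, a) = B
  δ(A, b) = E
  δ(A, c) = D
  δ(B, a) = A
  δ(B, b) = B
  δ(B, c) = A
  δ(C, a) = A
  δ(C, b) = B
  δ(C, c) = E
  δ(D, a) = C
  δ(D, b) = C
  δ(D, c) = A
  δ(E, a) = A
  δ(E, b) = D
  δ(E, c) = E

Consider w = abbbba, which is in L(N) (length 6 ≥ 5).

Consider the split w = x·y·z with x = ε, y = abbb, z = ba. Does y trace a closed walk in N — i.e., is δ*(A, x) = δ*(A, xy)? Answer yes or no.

no

Run of N on the first 4 characters of w = a b b b:
  step 0: A  (start)
  step 1: B  (read a: A→B)
  step 2: B  (read b: B→B)
  step 3: B  (read b: B→B)
  step 4: B  (read b: B→B)

After x (step 0): A. After xy (step 4): B.
They differ (A ≠ B), so y is not a cycle from the state after x; this split is not the one the pumping-lemma construction produces, and pumping y need not keep the string in L(N).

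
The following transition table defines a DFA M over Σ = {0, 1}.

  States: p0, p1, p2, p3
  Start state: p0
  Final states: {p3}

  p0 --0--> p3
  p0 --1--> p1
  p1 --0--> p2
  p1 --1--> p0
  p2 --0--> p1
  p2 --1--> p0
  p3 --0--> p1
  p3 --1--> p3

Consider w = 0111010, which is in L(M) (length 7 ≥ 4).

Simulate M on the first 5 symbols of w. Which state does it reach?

State sequence: p0 -0-> p3 -1-> p3 -1-> p3 -1-> p3 -0-> p1

After reading 5 characters, M is in state p1.
(This kind of state-tracing is the core of the pumping-lemma construction: with 4 states, pigeonhole forces a repeat within the first 4 steps.)

p1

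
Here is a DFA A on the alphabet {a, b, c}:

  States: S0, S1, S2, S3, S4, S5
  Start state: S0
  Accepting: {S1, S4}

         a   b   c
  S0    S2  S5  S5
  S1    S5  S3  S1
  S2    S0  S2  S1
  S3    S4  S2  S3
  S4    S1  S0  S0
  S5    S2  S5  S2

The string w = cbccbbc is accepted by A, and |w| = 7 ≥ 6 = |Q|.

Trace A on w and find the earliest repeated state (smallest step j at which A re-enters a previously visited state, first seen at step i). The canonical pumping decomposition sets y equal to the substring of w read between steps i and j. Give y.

State sequence: S0 -c-> S5 -b-> S5 -c-> S2 -c-> S1 -b-> S3 -b-> S2 -c-> S1
First repeat at step 2: S5 was already visited.

So i = 1, j = 2, giving x = w[0:1] = c, y = w[1:2] = b, z = w[2:7] = ccbbc.
Check: |xy| = 2 ≤ 6 and |y| = 1 ≥ 1. Reading y takes A from S5 back to S5, so every xyⁱz is accepted.
The DFA has 6 states, so the proof of the pumping lemma guarantees a repeated state among the first 6+1 visited; the segment between the two visits is the pumpable y.

b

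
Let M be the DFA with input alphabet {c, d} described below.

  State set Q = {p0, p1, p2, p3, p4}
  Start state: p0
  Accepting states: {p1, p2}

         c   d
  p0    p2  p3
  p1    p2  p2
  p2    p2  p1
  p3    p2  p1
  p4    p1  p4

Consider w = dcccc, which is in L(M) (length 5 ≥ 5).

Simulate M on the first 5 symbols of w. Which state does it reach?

State sequence: p0 -d-> p3 -c-> p2 -c-> p2 -c-> p2 -c-> p2

After reading 5 characters, M is in state p2.

p2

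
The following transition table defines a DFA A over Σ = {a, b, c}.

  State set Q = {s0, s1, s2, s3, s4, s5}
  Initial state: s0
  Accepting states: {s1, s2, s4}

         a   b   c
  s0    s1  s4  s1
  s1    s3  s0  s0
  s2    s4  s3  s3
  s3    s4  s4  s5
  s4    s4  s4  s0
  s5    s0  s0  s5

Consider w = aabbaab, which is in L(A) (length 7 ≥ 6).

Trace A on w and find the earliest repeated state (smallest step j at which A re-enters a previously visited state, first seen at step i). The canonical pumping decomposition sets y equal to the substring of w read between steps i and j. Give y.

b

Run of A on w = a a b b a a b:
  step 0: s0  (start)
  step 1: s1  (read a: s0→s1)
  step 2: s3  (read a: s1→s3)
  step 3: s4  (read b: s3→s4)
  step 4: s4  (read b: s4→s4)   ← first repeat (s4 seen earlier)
  step 5: s4  (read a: s4→s4)
  step 6: s4  (read a: s4→s4)
  step 7: s4  (read b: s4→s4)

So i = 3, j = 4, giving x = w[0:3] = aab, y = w[3:4] = b, z = w[4:7] = aab.
Check: |xy| = 4 ≤ 6 and |y| = 1 ≥ 1. Reading y takes A from s4 back to s4, so every xyⁱz is accepted.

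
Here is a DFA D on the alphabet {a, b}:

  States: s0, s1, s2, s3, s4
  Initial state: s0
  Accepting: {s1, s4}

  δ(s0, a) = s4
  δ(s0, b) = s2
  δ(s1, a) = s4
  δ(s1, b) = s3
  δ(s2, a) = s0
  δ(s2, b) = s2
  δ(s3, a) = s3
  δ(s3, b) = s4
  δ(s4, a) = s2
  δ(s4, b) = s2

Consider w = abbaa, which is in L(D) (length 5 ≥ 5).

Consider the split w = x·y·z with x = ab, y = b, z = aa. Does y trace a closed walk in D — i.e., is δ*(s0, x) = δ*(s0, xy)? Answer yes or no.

Run of D on the first 3 characters of w = a b b:
  step 0: s0  (start)
  step 1: s4  (read a: s0→s4)
  step 2: s2  (read b: s4→s2)
  step 3: s2  (read b: s2→s2)

After x (step 2): s2. After xy (step 3): s2.
They match, so y = b drives D around a cycle from s2 back to itself; pumping y any number of times keeps D in s2 before reading z, and xyⁱz ∈ L(D) for every i ≥ 0.

yes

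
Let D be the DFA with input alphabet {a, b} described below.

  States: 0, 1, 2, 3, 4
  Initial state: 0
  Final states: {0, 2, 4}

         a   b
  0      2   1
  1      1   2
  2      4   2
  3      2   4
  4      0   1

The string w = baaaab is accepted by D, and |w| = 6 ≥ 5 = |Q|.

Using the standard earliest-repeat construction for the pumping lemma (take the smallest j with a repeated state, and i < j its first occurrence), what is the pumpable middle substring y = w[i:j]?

State sequence: 0 -b-> 1 -a-> 1 -a-> 1 -a-> 1 -a-> 1 -b-> 2
First repeat at step 2: 1 was already visited.

So i = 1, j = 2, giving x = w[0:1] = b, y = w[1:2] = a, z = w[2:6] = aaab.
Check: |xy| = 2 ≤ 5 and |y| = 1 ≥ 1. Reading y takes D from 1 back to 1, so every xyⁱz is accepted.

a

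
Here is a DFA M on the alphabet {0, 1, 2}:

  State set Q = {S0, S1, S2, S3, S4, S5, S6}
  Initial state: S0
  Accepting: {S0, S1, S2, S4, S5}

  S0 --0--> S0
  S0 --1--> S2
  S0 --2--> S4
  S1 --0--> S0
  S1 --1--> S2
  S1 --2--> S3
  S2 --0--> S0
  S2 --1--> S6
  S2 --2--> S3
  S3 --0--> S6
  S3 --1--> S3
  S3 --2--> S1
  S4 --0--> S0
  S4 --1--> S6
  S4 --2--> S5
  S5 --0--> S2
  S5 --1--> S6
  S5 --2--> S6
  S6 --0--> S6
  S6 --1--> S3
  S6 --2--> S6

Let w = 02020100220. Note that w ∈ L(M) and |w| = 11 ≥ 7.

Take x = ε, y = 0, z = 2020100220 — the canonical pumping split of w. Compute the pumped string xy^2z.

xy^2z = ε·0·0·2020100220 = 002020100220.
Reading y = 0 takes M from S0 back to S0, so after x·y·y the machine is still in S0, and z then leads to the accepting state S2. Hence 002020100220 ∈ L(M).

002020100220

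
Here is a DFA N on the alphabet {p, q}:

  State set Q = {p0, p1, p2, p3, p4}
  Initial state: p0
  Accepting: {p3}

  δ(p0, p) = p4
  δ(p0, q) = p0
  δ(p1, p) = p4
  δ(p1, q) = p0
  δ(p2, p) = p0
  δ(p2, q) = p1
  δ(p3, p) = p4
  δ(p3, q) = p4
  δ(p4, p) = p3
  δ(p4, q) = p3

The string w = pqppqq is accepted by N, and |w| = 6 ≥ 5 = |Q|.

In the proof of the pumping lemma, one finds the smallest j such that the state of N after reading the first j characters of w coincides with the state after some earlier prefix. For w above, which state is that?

Run of N on w = p q p p q q:
  step 0: p0  (start)
  step 1: p4  (read p: p0→p4)
  step 2: p3  (read q: p4→p3)
  step 3: p4  (read p: p3→p4)   ← first repeat (p4 seen earlier)
  step 4: p3  (read p: p4→p3)
  step 5: p4  (read q: p3→p4)
  step 6: p3  (read q: p4→p3)

The earliest repeat is at step j = 3: N is in p4, which it already visited at step i = 1.

p4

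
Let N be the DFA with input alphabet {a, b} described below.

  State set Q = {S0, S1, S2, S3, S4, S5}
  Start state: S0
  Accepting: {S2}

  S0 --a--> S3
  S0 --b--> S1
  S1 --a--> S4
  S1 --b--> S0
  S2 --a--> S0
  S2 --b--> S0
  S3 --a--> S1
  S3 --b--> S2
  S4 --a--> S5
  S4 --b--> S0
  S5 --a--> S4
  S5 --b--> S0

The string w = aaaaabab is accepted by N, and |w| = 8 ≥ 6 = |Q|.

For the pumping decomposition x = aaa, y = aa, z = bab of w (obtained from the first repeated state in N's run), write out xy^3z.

aaaaaaaaabab

xy^3z = aaa·aa·aa·aa·bab = aaaaaaaaabab.
Reading y = aa takes N from S4 back to S4, so after x·y·y·y the machine is still in S4, and z then leads to the accepting state S2. Hence aaaaaaaaabab ∈ L(N).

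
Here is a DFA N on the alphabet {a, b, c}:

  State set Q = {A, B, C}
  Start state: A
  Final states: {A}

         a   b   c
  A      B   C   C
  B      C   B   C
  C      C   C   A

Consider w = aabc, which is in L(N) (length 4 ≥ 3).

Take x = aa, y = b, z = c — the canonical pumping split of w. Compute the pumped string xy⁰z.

xy⁰z = xz = aa·c = aac.
Reading y = b takes N from C back to C, so after x the machine is still in C, and z then leads to the accepting state A. Hence aac ∈ L(N).

aac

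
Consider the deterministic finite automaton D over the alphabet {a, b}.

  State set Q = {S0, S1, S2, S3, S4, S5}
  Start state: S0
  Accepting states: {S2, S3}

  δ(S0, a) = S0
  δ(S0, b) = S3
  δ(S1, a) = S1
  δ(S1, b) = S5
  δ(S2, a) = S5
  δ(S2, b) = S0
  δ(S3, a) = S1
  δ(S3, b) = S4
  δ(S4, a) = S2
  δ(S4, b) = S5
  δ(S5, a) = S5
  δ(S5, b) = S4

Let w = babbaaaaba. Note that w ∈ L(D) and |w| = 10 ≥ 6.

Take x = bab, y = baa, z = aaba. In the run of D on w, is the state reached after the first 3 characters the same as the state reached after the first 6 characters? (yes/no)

State sequence: S0 -b-> S3 -a-> S1 -b-> S5 -b-> S4 -a-> S2 -a-> S5

After x (step 3): S5. After xy (step 6): S5.
They match, so y = baa drives D around a cycle from S5 back to itself; pumping y any number of times keeps D in S5 before reading z, and xyⁱz ∈ L(D) for every i ≥ 0.

yes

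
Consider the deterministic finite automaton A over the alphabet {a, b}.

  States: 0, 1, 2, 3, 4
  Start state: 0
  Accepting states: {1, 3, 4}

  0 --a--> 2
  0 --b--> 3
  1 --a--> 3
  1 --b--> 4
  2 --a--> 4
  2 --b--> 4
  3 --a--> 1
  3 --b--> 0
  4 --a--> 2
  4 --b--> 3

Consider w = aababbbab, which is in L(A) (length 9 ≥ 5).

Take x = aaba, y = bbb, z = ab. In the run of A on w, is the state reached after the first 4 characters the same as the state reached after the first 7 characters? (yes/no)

no

Run of A on the first 7 characters of w = a a b a b b b:
  step 0: 0  (start)
  step 1: 2  (read a: 0→2)
  step 2: 4  (read a: 2→4)
  step 3: 3  (read b: 4→3)
  step 4: 1  (read a: 3→1)
  step 5: 4  (read b: 1→4)
  step 6: 3  (read b: 4→3)
  step 7: 0  (read b: 3→0)

After x (step 4): 1. After xy (step 7): 0.
They differ (1 ≠ 0), so y is not a cycle from the state after x; this split is not the one the pumping-lemma construction produces, and pumping y need not keep the string in L(A).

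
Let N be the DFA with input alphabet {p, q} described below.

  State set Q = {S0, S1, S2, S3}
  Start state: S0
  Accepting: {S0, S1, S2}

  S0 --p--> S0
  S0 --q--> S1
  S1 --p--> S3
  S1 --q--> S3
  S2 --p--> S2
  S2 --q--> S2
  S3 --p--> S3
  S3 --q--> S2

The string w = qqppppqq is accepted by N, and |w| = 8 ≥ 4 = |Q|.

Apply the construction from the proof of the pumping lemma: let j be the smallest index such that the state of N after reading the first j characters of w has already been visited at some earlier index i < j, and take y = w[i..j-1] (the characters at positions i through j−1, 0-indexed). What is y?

State sequence: S0 -q-> S1 -q-> S3 -p-> S3 -p-> S3 -p-> S3 -p-> S3 -q-> S2 -q-> S2
First repeat at step 3: S3 was already visited.

So i = 2, j = 3, giving x = w[0:2] = qq, y = w[2:3] = p, z = w[3:8] = pppqq.
Check: |xy| = 3 ≤ 4 and |y| = 1 ≥ 1. Reading y takes N from S3 back to S3, so every xyⁱz is accepted.
The DFA has 4 states, so the proof of the pumping lemma guarantees a repeated state among the first 4+1 visited; the segment between the two visits is the pumpable y.

p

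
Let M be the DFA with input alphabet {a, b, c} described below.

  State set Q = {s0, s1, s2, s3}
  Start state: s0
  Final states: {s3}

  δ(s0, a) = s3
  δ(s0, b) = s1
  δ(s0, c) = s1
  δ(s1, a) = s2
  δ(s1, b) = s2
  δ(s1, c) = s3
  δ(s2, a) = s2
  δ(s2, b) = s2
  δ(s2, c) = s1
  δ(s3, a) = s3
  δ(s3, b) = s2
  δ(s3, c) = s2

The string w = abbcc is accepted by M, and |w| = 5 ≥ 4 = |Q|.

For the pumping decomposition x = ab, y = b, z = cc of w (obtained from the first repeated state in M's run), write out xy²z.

abbbcc

xy^2z = ab·b·b·cc = abbbcc.
Reading y = b takes M from s2 back to s2, so after x·y·y the machine is still in s2, and z then leads to the accepting state s3. Hence abbbcc ∈ L(M).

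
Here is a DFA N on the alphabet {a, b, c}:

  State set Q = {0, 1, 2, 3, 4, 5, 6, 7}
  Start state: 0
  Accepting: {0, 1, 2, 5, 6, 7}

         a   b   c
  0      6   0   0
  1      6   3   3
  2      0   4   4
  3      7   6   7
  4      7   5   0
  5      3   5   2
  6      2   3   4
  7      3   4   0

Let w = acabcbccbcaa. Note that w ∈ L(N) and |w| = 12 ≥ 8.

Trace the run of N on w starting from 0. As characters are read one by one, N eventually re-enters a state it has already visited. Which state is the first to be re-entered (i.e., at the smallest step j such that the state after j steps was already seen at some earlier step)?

4

State sequence: 0 -a-> 6 -c-> 4 -a-> 7 -b-> 4 -c-> 0 -b-> 0 -c-> 0 -c-> 0 -b-> 0 -c-> 0 -a-> 6 -a-> 2
First repeat at step 4: 4 was already visited.

The earliest repeat is at step j = 4: N is in 4, which it already visited at step i = 2.
With |Q| = 8, pigeonhole forces a state repeat no later than step 8; the substring read between the first and second visits to that state can be pumped.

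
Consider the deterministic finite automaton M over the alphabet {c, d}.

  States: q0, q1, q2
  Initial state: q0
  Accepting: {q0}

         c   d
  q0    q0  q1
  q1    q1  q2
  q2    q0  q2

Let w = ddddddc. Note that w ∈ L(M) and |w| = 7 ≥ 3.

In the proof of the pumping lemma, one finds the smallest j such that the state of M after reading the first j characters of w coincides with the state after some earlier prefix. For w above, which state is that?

q2

Run of M on w = d d d d d d c:
  step 0: q0  (start)
  step 1: q1  (read d: q0→q1)
  step 2: q2  (read d: q1→q2)
  step 3: q2  (read d: q2→q2)   ← first repeat (q2 seen earlier)
  step 4: q2  (read d: q2→q2)
  step 5: q2  (read d: q2→q2)
  step 6: q2  (read d: q2→q2)
  step 7: q0  (read c: q2→q0)

The earliest repeat is at step j = 3: M is in q2, which it already visited at step i = 2.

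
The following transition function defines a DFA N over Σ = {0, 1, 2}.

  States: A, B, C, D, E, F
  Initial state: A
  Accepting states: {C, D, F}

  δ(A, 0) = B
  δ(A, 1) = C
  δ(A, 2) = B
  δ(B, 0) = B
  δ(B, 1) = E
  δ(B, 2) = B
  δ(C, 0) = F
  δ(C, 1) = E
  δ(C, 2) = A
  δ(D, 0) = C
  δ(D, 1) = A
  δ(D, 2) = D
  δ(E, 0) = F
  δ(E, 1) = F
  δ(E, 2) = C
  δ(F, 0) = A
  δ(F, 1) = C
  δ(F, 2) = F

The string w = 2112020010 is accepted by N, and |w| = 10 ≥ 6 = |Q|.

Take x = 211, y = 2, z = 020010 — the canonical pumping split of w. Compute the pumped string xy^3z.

211222020010

xy^3z = 211·2·2·2·020010 = 211222020010.
Reading y = 2 takes N from F back to F, so after x·y·y·y the machine is still in F, and z then leads to the accepting state F. Hence 211222020010 ∈ L(N).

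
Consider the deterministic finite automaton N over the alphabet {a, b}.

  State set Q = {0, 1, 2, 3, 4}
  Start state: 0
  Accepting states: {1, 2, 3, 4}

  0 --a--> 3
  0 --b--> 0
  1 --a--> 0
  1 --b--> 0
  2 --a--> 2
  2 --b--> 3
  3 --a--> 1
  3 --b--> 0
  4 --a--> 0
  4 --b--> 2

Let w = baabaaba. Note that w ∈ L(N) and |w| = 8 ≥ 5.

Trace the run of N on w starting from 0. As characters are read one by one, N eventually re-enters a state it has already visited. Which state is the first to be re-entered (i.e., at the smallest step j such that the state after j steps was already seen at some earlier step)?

State sequence: 0 -b-> 0 -a-> 3 -a-> 1 -b-> 0 -a-> 3 -a-> 1 -b-> 0 -a-> 3
First repeat at step 1: 0 was already visited.

The earliest repeat is at step j = 1: N is in 0, which it already visited at step i = 0.
Since N has 5 states, any run of length ≥ 5 visits 5+1 states, so by pigeonhole some state repeats within the first 5 steps — that repeat gives the pumpable loop.

0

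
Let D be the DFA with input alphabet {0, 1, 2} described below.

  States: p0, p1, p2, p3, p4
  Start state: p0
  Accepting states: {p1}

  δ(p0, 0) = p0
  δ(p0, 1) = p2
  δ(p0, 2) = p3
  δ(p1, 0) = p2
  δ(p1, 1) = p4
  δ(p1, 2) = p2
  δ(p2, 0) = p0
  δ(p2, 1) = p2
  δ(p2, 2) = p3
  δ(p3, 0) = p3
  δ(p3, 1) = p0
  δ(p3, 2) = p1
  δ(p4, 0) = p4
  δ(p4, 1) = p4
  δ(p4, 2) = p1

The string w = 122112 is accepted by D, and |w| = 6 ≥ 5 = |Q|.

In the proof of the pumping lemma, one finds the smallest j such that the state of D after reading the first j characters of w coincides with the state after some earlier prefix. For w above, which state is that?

p4

Run of D on w = 1 2 2 1 1 2:
  step 0: p0  (start)
  step 1: p2  (read 1: p0→p2)
  step 2: p3  (read 2: p2→p3)
  step 3: p1  (read 2: p3→p1)
  step 4: p4  (read 1: p1→p4)
  step 5: p4  (read 1: p4→p4)   ← first repeat (p4 seen earlier)
  step 6: p1  (read 2: p4→p1)

The earliest repeat is at step j = 5: D is in p4, which it already visited at step i = 4.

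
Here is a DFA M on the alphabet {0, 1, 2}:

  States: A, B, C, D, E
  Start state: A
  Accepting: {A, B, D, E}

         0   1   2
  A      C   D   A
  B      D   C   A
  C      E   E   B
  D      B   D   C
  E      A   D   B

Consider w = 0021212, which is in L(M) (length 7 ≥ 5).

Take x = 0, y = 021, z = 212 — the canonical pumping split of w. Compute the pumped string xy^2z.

xy^2z = 0·021·021·212 = 0021021212.
Reading y = 021 takes M from C back to C, so after x·y·y the machine is still in C, and z then leads to the accepting state B. Hence 0021021212 ∈ L(M).

0021021212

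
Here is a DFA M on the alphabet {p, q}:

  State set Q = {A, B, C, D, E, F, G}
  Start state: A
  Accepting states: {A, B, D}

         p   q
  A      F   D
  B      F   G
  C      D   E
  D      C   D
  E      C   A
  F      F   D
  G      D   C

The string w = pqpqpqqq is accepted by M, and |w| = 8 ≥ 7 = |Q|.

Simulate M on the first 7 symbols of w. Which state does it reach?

A

State sequence: A -p-> F -q-> D -p-> C -q-> E -p-> C -q-> E -q-> A

After reading 7 characters, M is in state A.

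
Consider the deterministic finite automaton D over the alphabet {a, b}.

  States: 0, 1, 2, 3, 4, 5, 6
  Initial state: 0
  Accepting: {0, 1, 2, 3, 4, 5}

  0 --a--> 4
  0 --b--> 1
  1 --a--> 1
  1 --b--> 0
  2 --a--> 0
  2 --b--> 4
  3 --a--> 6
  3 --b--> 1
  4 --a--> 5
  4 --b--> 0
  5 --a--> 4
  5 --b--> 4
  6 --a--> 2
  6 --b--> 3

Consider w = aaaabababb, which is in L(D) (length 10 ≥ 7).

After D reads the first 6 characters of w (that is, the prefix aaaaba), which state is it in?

Run of D on the first 6 characters of w = a a a a b a:
  step 0: 0  (start)
  step 1: 4  (read a: 0→4)
  step 2: 5  (read a: 4→5)
  step 3: 4  (read a: 5→4)
  step 4: 5  (read a: 4→5)
  step 5: 4  (read b: 5→4)
  step 6: 5  (read a: 4→5)

After reading 6 characters, D is in state 5.
(This kind of state-tracing is the core of the pumping-lemma construction: with 7 states, pigeonhole forces a repeat within the first 7 steps.)

5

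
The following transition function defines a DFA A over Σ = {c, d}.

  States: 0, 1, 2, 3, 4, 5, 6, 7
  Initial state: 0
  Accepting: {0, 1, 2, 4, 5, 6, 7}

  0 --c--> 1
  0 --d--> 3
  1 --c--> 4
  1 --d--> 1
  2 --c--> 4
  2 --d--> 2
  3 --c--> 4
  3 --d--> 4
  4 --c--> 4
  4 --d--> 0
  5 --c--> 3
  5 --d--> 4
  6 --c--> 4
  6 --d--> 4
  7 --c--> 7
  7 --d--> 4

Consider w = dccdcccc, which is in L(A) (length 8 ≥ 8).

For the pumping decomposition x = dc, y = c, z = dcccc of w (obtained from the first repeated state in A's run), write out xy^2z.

dcccdcccc

xy^2z = dc·c·c·dcccc = dcccdcccc.
Reading y = c takes A from 4 back to 4, so after x·y·y the machine is still in 4, and z then leads to the accepting state 4. Hence dcccdcccc ∈ L(A).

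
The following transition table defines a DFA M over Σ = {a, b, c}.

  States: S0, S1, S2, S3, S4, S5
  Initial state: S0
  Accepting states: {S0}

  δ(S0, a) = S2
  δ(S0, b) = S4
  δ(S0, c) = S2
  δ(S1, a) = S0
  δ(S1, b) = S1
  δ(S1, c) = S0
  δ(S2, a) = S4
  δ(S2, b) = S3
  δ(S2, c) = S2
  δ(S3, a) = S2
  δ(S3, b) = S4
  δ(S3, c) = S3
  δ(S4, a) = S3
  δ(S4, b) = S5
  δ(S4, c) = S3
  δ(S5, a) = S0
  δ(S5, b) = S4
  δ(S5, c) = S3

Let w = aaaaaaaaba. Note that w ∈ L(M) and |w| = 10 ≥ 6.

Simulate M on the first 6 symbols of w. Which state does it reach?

Run of M on the first 6 characters of w = a a a a a a:
  step 0: S0  (start)
  step 1: S2  (read a: S0→S2)
  step 2: S4  (read a: S2→S4)
  step 3: S3  (read a: S4→S3)
  step 4: S2  (read a: S3→S2)
  step 5: S4  (read a: S2→S4)
  step 6: S3  (read a: S4→S3)

After reading 6 characters, M is in state S3.

S3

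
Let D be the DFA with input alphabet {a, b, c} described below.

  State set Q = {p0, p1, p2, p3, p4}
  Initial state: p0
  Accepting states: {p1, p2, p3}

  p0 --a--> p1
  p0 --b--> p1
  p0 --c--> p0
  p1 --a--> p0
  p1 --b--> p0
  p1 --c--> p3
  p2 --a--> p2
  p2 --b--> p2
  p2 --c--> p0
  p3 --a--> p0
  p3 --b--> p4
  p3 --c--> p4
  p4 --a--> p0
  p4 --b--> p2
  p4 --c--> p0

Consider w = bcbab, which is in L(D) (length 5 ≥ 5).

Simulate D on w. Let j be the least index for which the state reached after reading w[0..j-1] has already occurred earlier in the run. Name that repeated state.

p0

State sequence: p0 -b-> p1 -c-> p3 -b-> p4 -a-> p0 -b-> p1
First repeat at step 4: p0 was already visited.

The earliest repeat is at step j = 4: D is in p0, which it already visited at step i = 0.
With |Q| = 5, pigeonhole forces a state repeat no later than step 5; the substring read between the first and second visits to that state can be pumped.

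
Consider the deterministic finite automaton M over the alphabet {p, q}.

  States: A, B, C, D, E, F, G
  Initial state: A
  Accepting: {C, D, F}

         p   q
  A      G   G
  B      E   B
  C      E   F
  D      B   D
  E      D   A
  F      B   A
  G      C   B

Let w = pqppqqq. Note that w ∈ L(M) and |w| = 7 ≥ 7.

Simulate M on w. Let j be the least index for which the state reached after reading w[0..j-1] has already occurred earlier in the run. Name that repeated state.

Run of M on w = p q p p q q q:
  step 0: A  (start)
  step 1: G  (read p: A→G)
  step 2: B  (read q: G→B)
  step 3: E  (read p: B→E)
  step 4: D  (read p: E→D)
  step 5: D  (read q: D→D)   ← first repeat (D seen earlier)
  step 6: D  (read q: D→D)
  step 7: D  (read q: D→D)

The earliest repeat is at step j = 5: M is in D, which it already visited at step i = 4.
Pumping length from the standard proof: p = 7 (the number of states). The repeated state found above gives |xy| = j ≤ 7 and |y| = j − i ≥ 1.

D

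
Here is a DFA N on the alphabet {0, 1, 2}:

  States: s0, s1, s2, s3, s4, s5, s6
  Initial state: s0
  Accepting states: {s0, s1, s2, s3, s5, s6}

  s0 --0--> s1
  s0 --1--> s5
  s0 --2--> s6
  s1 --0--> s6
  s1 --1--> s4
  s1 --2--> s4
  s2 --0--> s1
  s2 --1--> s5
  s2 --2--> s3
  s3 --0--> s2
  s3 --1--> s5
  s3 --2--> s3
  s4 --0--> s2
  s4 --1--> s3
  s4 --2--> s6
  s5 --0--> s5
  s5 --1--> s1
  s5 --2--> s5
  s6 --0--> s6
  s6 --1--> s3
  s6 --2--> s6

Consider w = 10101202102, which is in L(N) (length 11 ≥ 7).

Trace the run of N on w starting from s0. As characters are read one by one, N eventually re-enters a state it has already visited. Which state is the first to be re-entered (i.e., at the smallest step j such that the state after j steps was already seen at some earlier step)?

s5

Run of N on w = 1 0 1 0 1 2 0 2 1 0 2:
  step 0: s0  (start)
  step 1: s5  (read 1: s0→s5)
  step 2: s5  (read 0: s5→s5)   ← first repeat (s5 seen earlier)
  step 3: s1  (read 1: s5→s1)
  step 4: s6  (read 0: s1→s6)
  step 5: s3  (read 1: s6→s3)
  step 6: s3  (read 2: s3→s3)
  step 7: s2  (read 0: s3→s2)
  step 8: s3  (read 2: s2→s3)
  step 9: s5  (read 1: s3→s5)
  step 10: s5  (read 0: s5→s5)
  step 11: s5  (read 2: s5→s5)

The earliest repeat is at step j = 2: N is in s5, which it already visited at step i = 1.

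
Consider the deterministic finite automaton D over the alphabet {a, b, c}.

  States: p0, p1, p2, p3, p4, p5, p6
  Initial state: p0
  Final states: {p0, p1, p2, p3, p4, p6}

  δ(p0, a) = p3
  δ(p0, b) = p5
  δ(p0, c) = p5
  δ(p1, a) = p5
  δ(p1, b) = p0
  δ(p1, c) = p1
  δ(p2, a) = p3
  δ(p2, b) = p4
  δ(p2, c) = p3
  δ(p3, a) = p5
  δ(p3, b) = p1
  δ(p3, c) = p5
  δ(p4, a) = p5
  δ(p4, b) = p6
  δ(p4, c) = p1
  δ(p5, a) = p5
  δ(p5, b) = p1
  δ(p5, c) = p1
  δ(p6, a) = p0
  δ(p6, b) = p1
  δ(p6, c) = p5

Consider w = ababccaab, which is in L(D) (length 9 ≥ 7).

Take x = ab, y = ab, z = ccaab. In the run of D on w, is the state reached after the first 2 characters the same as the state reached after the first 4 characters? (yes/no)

Run of D on the first 4 characters of w = a b a b:
  step 0: p0  (start)
  step 1: p3  (read a: p0→p3)
  step 2: p1  (read b: p3→p1)
  step 3: p5  (read a: p1→p5)
  step 4: p1  (read b: p5→p1)

After x (step 2): p1. After xy (step 4): p1.
They match, so y = ab drives D around a cycle from p1 back to itself; pumping y any number of times keeps D in p1 before reading z, and xyⁱz ∈ L(D) for every i ≥ 0.

yes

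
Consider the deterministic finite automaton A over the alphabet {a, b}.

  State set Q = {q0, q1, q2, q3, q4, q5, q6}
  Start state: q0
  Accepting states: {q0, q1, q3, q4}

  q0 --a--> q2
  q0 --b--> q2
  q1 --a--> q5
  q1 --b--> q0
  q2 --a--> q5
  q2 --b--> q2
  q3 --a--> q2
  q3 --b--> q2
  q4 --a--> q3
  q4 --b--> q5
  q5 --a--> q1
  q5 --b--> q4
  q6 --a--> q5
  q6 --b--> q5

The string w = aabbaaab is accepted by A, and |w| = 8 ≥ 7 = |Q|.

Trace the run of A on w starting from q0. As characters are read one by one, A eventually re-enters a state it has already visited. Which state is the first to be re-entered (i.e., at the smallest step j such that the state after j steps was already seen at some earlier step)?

Run of A on w = a a b b a a a b:
  step 0: q0  (start)
  step 1: q2  (read a: q0→q2)
  step 2: q5  (read a: q2→q5)
  step 3: q4  (read b: q5→q4)
  step 4: q5  (read b: q4→q5)   ← first repeat (q5 seen earlier)
  step 5: q1  (read a: q5→q1)
  step 6: q5  (read a: q1→q5)
  step 7: q1  (read a: q5→q1)
  step 8: q0  (read b: q1→q0)

The earliest repeat is at step j = 4: A is in q5, which it already visited at step i = 2.
Pumping length from the standard proof: p = 7 (the number of states). The repeated state found above gives |xy| = j ≤ 7 and |y| = j − i ≥ 1.

q5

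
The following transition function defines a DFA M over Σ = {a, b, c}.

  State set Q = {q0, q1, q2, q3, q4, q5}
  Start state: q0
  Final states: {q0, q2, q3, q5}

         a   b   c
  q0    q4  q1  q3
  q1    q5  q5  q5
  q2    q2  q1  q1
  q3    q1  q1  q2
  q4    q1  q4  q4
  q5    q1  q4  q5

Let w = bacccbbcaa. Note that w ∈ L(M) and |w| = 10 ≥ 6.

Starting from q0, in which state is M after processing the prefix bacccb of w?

State sequence: q0 -b-> q1 -a-> q5 -c-> q5 -c-> q5 -c-> q5 -b-> q4

After reading 6 characters, M is in state q4.
(This kind of state-tracing is the core of the pumping-lemma construction: with 6 states, pigeonhole forces a repeat within the first 6 steps.)

q4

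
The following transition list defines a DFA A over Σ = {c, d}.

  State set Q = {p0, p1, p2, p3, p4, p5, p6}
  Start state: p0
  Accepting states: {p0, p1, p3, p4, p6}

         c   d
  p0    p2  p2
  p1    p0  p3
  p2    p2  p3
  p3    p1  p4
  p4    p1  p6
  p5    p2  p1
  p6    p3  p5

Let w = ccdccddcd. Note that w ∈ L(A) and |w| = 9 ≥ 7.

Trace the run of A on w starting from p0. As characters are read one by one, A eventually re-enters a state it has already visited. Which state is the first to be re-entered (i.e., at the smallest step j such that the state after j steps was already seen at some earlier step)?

p2

State sequence: p0 -c-> p2 -c-> p2 -d-> p3 -c-> p1 -c-> p0 -d-> p2 -d-> p3 -c-> p1 -d-> p3
First repeat at step 2: p2 was already visited.

The earliest repeat is at step j = 2: A is in p2, which it already visited at step i = 1.
With |Q| = 7, pigeonhole forces a state repeat no later than step 7; the substring read between the first and second visits to that state can be pumped.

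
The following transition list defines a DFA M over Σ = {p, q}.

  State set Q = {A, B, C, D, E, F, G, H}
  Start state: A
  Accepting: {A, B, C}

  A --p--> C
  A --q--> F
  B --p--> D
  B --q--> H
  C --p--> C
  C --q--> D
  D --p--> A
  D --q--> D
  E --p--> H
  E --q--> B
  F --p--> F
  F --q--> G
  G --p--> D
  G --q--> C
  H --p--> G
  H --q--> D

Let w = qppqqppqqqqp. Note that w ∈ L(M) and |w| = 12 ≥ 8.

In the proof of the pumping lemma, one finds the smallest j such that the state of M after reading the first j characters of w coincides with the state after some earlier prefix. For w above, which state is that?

F

State sequence: A -q-> F -p-> F -p-> F -q-> G -q-> C -p-> C -p-> C -q-> D -q-> D -q-> D -q-> D -p-> A
First repeat at step 2: F was already visited.

The earliest repeat is at step j = 2: M is in F, which it already visited at step i = 1.
The DFA has 8 states, so the proof of the pumping lemma guarantees a repeated state among the first 8+1 visited; the segment between the two visits is the pumpable y.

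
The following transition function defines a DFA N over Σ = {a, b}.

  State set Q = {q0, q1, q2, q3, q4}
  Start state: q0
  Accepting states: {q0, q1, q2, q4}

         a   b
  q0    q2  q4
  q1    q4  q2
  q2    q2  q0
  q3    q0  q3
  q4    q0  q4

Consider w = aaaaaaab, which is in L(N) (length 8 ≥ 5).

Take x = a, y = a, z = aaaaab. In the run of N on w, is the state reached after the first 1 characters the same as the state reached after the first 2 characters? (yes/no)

yes

State sequence: q0 -a-> q2 -a-> q2

After x (step 1): q2. After xy (step 2): q2.
They match, so y = a drives N around a cycle from q2 back to itself; pumping y any number of times keeps N in q2 before reading z, and xyⁱz ∈ L(N) for every i ≥ 0.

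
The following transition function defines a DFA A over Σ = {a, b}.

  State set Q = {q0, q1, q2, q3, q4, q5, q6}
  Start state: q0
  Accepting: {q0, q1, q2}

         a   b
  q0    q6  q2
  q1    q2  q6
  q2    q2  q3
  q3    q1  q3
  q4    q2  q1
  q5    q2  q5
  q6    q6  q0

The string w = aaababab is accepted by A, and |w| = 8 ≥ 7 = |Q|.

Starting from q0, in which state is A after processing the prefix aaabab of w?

q0

Run of A on the first 6 characters of w = a a a b a b:
  step 0: q0  (start)
  step 1: q6  (read a: q0→q6)
  step 2: q6  (read a: q6→q6)
  step 3: q6  (read a: q6→q6)
  step 4: q0  (read b: q6→q0)
  step 5: q6  (read a: q0→q6)
  step 6: q0  (read b: q6→q0)

After reading 6 characters, A is in state q0.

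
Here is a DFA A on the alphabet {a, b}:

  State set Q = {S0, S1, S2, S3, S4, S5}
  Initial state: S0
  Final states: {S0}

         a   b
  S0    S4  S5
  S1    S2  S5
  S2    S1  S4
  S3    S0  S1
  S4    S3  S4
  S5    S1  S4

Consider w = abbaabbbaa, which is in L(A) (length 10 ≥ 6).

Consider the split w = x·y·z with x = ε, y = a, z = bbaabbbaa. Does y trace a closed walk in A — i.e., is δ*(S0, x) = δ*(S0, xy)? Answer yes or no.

Run of A on the first 1 characters of w = a:
  step 0: S0  (start)
  step 1: S4  (read a: S0→S4)

After x (step 0): S0. After xy (step 1): S4.
They differ (S0 ≠ S4), so y is not a cycle from the state after x; this split is not the one the pumping-lemma construction produces, and pumping y need not keep the string in L(A).

no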